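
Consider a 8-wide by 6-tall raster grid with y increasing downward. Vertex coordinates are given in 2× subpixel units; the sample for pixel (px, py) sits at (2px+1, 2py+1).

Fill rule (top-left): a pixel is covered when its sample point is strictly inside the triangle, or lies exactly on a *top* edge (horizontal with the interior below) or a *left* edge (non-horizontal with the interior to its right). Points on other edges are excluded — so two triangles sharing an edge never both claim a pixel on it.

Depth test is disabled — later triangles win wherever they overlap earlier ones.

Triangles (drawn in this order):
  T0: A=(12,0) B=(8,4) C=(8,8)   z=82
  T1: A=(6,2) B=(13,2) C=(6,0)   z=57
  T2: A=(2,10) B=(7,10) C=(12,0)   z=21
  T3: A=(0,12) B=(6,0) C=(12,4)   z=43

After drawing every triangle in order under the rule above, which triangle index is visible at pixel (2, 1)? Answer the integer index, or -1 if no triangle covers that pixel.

T0:
  2·area = 16  (B↔C swapped to make it positive)
  edge (12, 0)→(8, 8): d=(-4,8) right/bottom  bias=-1
  edge (8, 8)→(8, 4): d=(0,-4) top-left  bias=+0
  edge (8, 4)→(12, 0): d=(4,-4) top-left  bias=+0
    (5,0)@(11, 1): e=[4,12,0] → #  [on edge]
    (6,0)@(13, 1): e=[-12,20,8] → ·
    (4,1)@(9, 3): e=[12,4,0] → #  [on edge]
    (5,1)@(11, 3): e=[-4,12,8] → ·
    (3,2)@(7, 5): e=[20,-4,0] → ·  [on edge]
    (4,2)@(9, 5): e=[4,4,8] → #
    (5,2)@(11, 5): e=[-12,12,16] → ·
    (2,3)@(5, 7): e=[28,-12,0] → ·  [on edge]
    (4,3)@(9, 7): e=[-4,4,16] → ·
    (1,4)@(3, 9): e=[36,-20,0] → ·  [on edge]
    (0,5)@(1, 11): e=[44,-28,0] → ·  [on edge]
  covered (3 px):
    · · · · · # · ·
    · · · · # · · ·
    · · · · # · · ·
    · · · · · · · ·
    · · · · · · · ·
    · · · · · · · ·
T1:
  2·area = 14  (B↔C swapped to make it positive)
  edge (6, 2)→(6, 0): d=(0,-2) top-left  bias=+0
  edge (6, 0)→(13, 2): d=(7,2) right/bottom  bias=-1
  edge (13, 2)→(6, 2): d=(-7,0) right/bottom  bias=-1
    (3,0)@(7, 1): e=[2,5,7] → #
    (4,0)@(9, 1): e=[6,1,7] → #
    (5,0)@(11, 1): e=[10,-3,7] → ·
    (3,1)@(7, 3): e=[2,19,-7] → ·
    (4,1)@(9, 3): e=[6,15,-7] → ·
  covered (2 px):
    · · · # # · · ·
    · · · · · · · ·
    · · · · · · · ·
    · · · · · · · ·
    · · · · · · · ·
    · · · · · · · ·
T2:
  2·area = 50  (B↔C swapped to make it positive)
  edge (2, 10)→(12, 0): d=(10,-10) top-left  bias=+0
  edge (12, 0)→(7, 10): d=(-5,10) right/bottom  bias=-1
  edge (7, 10)→(2, 10): d=(-5,0) right/bottom  bias=-1
    (5,0)@(11, 1): e=[0,5,45] → #  [on edge]
    (6,0)@(13, 1): e=[20,-15,45] → ·
    (4,1)@(9, 3): e=[0,15,35] → #  [on edge]
    (5,1)@(11, 3): e=[20,-5,35] → ·
    (3,2)@(7, 5): e=[0,25,25] → #  [on edge]
    (5,2)@(11, 5): e=[40,-15,25] → ·
    (2,3)@(5, 7): e=[0,35,15] → #  [on edge]
    (4,3)@(9, 7): e=[40,-5,15] → ·
    (1,4)@(3, 9): e=[0,45,5] → #  [on edge]
    (4,4)@(9, 9): e=[60,-15,5] → ·
    (0,5)@(1, 11): e=[0,55,-5] → ·  [on edge]
    (1,5)@(3, 11): e=[20,35,-5] → ·
  covered (9 px):
    · · · · · # · ·
    · · · · # · · ·
    · · · # # · · ·
    · · # # · · · ·
    · # # # · · · ·
    · · · · · · · ·
T3:
  2·area = 96
  edge (0, 12)→(6, 0): d=(6,-12) top-left  bias=+0
  edge (6, 0)→(12, 4): d=(6,4) right/bottom  bias=-1
  edge (12, 4)→(0, 12): d=(-12,8) right/bottom  bias=-1
    (3,0)@(7, 1): e=[18,2,76] → #
    (4,0)@(9, 1): e=[42,-6,60] → ·
    (2,1)@(5, 3): e=[6,22,68] → #
    (4,1)@(9, 3): e=[54,6,36] → #
    (5,1)@(11, 3): e=[78,-2,20] → ·
    (2,2)@(5, 5): e=[18,34,44] → #
    (5,2)@(11, 5): e=[90,10,-4] → ·
    (1,3)@(3, 7): e=[6,54,36] → #
    (4,3)@(9, 7): e=[78,30,-12] → ·
    (1,4)@(3, 9): e=[18,66,12] → #
    (2,4)@(5, 9): e=[42,58,-4] → ·
    (3,4)@(7, 9): e=[66,50,-20] → ·
  covered (12 px):
    · · · # · · · ·
    · · # # # · · ·
    · · # # # · · ·
    · # # # · · · ·
    · # · · · · · ·
    # · · · · · · ·

Z-buffer (winner per pixel, '.' = empty):
  . . . 3 1 2 . .
  . . 3 3 3 . . .
  . . 3 3 3 . . .
  . 3 3 3 . . . .
  . 3 2 2 . . . .
  3 . . . . . . .

Answer: 3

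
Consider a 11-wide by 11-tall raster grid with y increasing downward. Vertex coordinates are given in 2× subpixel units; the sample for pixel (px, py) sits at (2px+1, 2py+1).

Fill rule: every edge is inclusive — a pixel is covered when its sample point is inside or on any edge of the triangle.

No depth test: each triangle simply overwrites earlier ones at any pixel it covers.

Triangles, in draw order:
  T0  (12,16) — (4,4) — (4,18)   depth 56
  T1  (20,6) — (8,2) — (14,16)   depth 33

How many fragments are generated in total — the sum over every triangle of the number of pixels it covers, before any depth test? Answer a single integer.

T0:
  2·area = 112  (B↔C swapped to make it positive)
  edge (12, 16)→(4, 18): d=(-8,2) inclusive
  edge (4, 18)→(4, 4): d=(0,-14) inclusive
  edge (4, 4)→(12, 16): d=(8,12) inclusive
    (2,3)@(5, 7): e=[86,14,12] → X
    (3,3)@(7, 7): e=[82,42,-12] → .
    (2,4)@(5, 9): e=[70,14,28] → X
    (3,4)@(7, 9): e=[66,42,4] → X
    (4,4)@(9, 9): e=[62,70,-20] → .
    (2,5)@(5, 11): e=[54,14,44] → X
    (4,5)@(9, 11): e=[46,70,-4] → .
    (2,6)@(5, 13): e=[38,14,60] → X
    (4,6)@(9, 13): e=[30,70,12] → X
    (5,6)@(11, 13): e=[26,98,-12] → .
    (2,7)@(5, 15): e=[22,14,76] → X
    (5,7)@(11, 15): e=[10,98,4] → X
  covered (14 px):
    . . . . . . . . . . .
    . . . . . . . . . . .
    . . . . . . . . . . .
    . . X . . . . . . . .
    . . X X . . . . . . .
    . . X X . . . . . . .
    . . X X X . . . . . .
    . . X X X X . . . . .
    . . X X . . . . . . .
    . . . . . . . . . . .
    . . . . . . . . . . .
T1:
  2·area = 144  (B↔C swapped to make it positive)
  edge (20, 6)→(14, 16): d=(-6,10) inclusive
  edge (14, 16)→(8, 2): d=(-6,-14) inclusive
  edge (8, 2)→(20, 6): d=(12,4) inclusive
    (2,0)@(5, 1): e=[180,-36,0] → .  [on edge]
    (4,1)@(9, 3): e=[128,8,8] → X
    (5,1)@(11, 3): e=[108,36,0] → X  [on edge]
    (6,1)@(13, 3): e=[88,64,-8] → .
    (4,2)@(9, 5): e=[116,-4,32] → .
    (5,2)@(11, 5): e=[96,24,24] → X
    (6,2)@(13, 5): e=[76,52,16] → X
    (7,2)@(15, 5): e=[56,80,8] → X
    (8,2)@(17, 5): e=[36,108,0] → X  [on edge]
    (9,2)@(19, 5): e=[16,136,-8] → .
    (5,3)@(11, 7): e=[84,12,48] → X
    (9,3)@(19, 7): e=[4,124,16] → X
    (5,4)@(11, 9): e=[72,0,72] → X  [on edge]
    (8,5)@(17, 11): e=[0,72,72] → X  [on edge]
    (5,10)@(11, 21): e=[0,-72,216] → .  [on edge]
  covered (20 px):
    . . . . . . . . . . .
    . . . . X X . . . . .
    . . . . . X X X X . .
    . . . . . X X X X X .
    . . . . . X X X X . .
    . . . . . . X X X . .
    . . . . . . X X . . .
    . . . . . . . . . . .
    . . . . . . . . . . .
    . . . . . . . . . . .
    . . . . . . . . . . .

Answer: 34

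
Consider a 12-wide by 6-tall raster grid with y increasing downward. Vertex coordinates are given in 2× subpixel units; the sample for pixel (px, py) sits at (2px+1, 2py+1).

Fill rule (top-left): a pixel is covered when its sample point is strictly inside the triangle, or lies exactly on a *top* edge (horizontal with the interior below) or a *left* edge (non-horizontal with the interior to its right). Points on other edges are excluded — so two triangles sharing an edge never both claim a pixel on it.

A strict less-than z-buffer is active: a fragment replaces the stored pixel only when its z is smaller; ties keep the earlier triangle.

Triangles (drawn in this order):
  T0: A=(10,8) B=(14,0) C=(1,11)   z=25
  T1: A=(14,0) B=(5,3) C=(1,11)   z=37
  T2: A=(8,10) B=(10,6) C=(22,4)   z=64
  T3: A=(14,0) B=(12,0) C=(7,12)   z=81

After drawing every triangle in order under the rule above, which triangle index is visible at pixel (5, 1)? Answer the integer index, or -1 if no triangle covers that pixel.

T0:
  2·area = 60  (B↔C swapped to make it positive)
  edge (10, 8)→(1, 11): d=(-9,3) right/bottom  bias=-1
  edge (1, 11)→(14, 0): d=(13,-11) top-left  bias=+0
  edge (14, 0)→(10, 8): d=(-4,8) right/bottom  bias=-1
    (6,0)@(13, 1): e=[54,2,4] → X
    (7,0)@(15, 1): e=[48,24,-12] → .
    (5,1)@(11, 3): e=[42,6,12] → X
    (6,1)@(13, 3): e=[36,28,-4] → .
    (4,2)@(9, 5): e=[30,10,20] → X
    (6,2)@(13, 5): e=[18,54,-12] → .
    (9,2)@(19, 5): e=[0,120,-60] → .  [on edge]
    (3,3)@(7, 7): e=[18,14,28] → X
    (5,3)@(11, 7): e=[6,58,-4] → .
    (6,3)@(13, 7): e=[0,80,-20] → .  [on edge]
    (2,4)@(5, 9): e=[6,18,36] → X
    (3,4)@(7, 9): e=[0,40,20] → .  [on edge]
    (0,5)@(1, 11): e=[0,0,60] → .  [on edge]
  covered (7 px):
    . . . . . . X . . . . .
    . . . . . X . . . . . .
    . . . . X X . . . . . .
    . . . X X . . . . . . .
    . . X . . . . . . . . .
    . . . . . . . . . . . .
T1:
  2·area = 60  (B↔C swapped to make it positive)
  edge (14, 0)→(1, 11): d=(-13,11) right/bottom  bias=-1
  edge (1, 11)→(5, 3): d=(4,-8) top-left  bias=+0
  edge (5, 3)→(14, 0): d=(9,-3) top-left  bias=+0
    (5,0)@(11, 1): e=[20,40,0] → X  [on edge]
    (6,0)@(13, 1): e=[-2,56,6] → .
    (2,1)@(5, 3): e=[60,0,0] → X  [on edge]
    (3,1)@(7, 3): e=[38,16,6] → X
    (4,1)@(9, 3): e=[16,32,12] → X
    (5,1)@(11, 3): e=[-6,48,18] → .
    (2,2)@(5, 5): e=[34,8,18] → X
    (4,2)@(9, 5): e=[-10,40,30] → .
    (1,3)@(3, 7): e=[30,0,30] → X  [on edge]
    (3,3)@(7, 7): e=[-14,32,42] → .
    (1,4)@(3, 9): e=[4,8,48] → X
    (2,4)@(5, 9): e=[-18,24,54] → .
    (0,5)@(1, 11): e=[0,0,60] → .  [on edge]
  covered (9 px):
    . . . . . X . . . . . .
    . . X X X . . . . . . .
    . . X X . . . . . . . .
    . X X . . . . . . . . .
    . X . . . . . . . . . .
    . . . . . . . . . . . .
T2:
  2·area = 44
  edge (8, 10)→(10, 6): d=(2,-4) top-left  bias=+0
  edge (10, 6)→(22, 4): d=(12,-2) top-left  bias=+0
  edge (22, 4)→(8, 10): d=(-14,6) right/bottom  bias=-1
    (8,2)@(17, 5): e=[26,2,16] → X
    (9,2)@(19, 5): e=[34,6,4] → X
    (10,2)@(21, 5): e=[42,10,-8] → .
    (5,3)@(11, 7): e=[6,14,24] → X
    (6,3)@(13, 7): e=[14,18,12] → X
    (7,3)@(15, 7): e=[22,22,0] → .  [on edge]
    (8,3)@(17, 7): e=[30,26,-12] → .
    (9,3)@(19, 7): e=[38,30,-24] → .
    (4,4)@(9, 9): e=[2,34,8] → X
    (5,4)@(11, 9): e=[10,38,-4] → .
    (6,4)@(13, 9): e=[18,42,-16] → .
    (4,5)@(9, 11): e=[6,58,-20] → .
  covered (5 px):
    . . . . . . . . . . . .
    . . . . . . . . . . . .
    . . . . . . . . X X . .
    . . . . . X X . . . . .
    . . . . X . . . . . . .
    . . . . . . . . . . . .
T3:
  2·area = 24  (B↔C swapped to make it positive)
  edge (14, 0)→(7, 12): d=(-7,12) right/bottom  bias=-1
  edge (7, 12)→(12, 0): d=(5,-12) top-left  bias=+0
  edge (12, 0)→(14, 0): d=(2,0) top-left  bias=+0
    (6,0)@(13, 1): e=[5,17,2] → X
    (7,0)@(15, 1): e=[-19,41,2] → .
    (5,1)@(11, 3): e=[15,3,6] → X
    (6,1)@(13, 3): e=[-9,27,6] → .
    (5,2)@(11, 5): e=[1,13,10] → X
    (6,2)@(13, 5): e=[-23,37,10] → .
    (5,3)@(11, 7): e=[-13,23,14] → .
  covered (3 px):
    . . . . . . X . . . . .
    . . . . . X . . . . . .
    . . . . . X . . . . . .
    . . . . . . . . . . . .
    . . . . . . . . . . . .
    . . . . . . . . . . . .

Z-buffer (winner per pixel, '.' = empty):
  . . . . . 1 0 . . . . .
  . . 1 1 1 0 . . . . . .
  . . 1 1 0 0 . . 2 2 . .
  . 1 1 0 0 2 2 . . . . .
  . 1 0 . 2 . . . . . . .
  . . . . . . . . . . . .

Result: 0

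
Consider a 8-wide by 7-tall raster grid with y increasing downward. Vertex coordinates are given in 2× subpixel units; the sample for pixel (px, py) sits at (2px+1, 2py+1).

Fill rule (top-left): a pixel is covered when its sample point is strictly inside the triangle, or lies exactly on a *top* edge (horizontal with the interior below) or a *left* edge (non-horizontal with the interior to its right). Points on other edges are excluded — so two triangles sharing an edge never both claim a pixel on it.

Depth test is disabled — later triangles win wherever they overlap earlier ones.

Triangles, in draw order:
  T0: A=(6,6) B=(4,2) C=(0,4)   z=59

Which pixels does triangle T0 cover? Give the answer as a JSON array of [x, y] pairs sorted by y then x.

T0:
  2·area = 20  (B↔C swapped to make it positive)
  edge (6, 6)→(0, 4): d=(-6,-2) top-left  bias=+0
  edge (0, 4)→(4, 2): d=(4,-2) top-left  bias=+0
  edge (4, 2)→(6, 6): d=(2,4) right/bottom  bias=-1
    (1,1)@(3, 3): e=[12,2,6] → #
    (2,1)@(5, 3): e=[16,6,-2] → ·
    (1,2)@(3, 5): e=[0,10,10] → #  [on edge]
    (2,2)@(5, 5): e=[4,14,2] → #
    (3,2)@(7, 5): e=[8,18,-6] → ·
    (1,3)@(3, 7): e=[-12,18,14] → ·
    (2,3)@(5, 7): e=[-8,22,6] → ·
    (4,3)@(9, 7): e=[0,30,-10] → ·  [on edge]
    (7,4)@(15, 9): e=[0,50,-30] → ·  [on edge]
  covered (3 px):
    · · · · · · · ·
    · # · · · · · ·
    · # # · · · · ·
    · · · · · · · ·
    · · · · · · · ·
    · · · · · · · ·
    · · · · · · · ·

Answer: [[1,1],[1,2],[2,2]]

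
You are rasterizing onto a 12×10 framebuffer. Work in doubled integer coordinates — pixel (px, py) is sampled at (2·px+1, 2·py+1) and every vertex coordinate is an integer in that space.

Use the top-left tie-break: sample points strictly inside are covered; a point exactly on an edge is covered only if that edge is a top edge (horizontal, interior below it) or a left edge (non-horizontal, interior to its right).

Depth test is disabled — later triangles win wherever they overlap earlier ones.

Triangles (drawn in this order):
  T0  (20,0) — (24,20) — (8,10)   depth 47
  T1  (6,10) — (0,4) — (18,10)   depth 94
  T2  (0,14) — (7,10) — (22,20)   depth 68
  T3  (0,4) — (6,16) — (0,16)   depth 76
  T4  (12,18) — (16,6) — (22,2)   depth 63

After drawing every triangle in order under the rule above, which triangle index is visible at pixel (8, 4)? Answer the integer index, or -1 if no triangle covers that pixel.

T0:
  2·area = 280
  edge (20, 0)→(24, 20): d=(4,20) right/bottom  bias=-1
  edge (24, 20)→(8, 10): d=(-16,-10) top-left  bias=+0
  edge (8, 10)→(20, 0): d=(12,-10) top-left  bias=+0
    (9,0)@(19, 1): e=[24,254,2] → #
    (10,0)@(21, 1): e=[-16,274,22] → ·
    (8,1)@(17, 3): e=[72,202,6] → #
    (10,1)@(21, 3): e=[-8,242,46] → ·
    (7,2)@(15, 5): e=[120,150,10] → #
    (10,2)@(21, 5): e=[0,210,70] → ·  [on edge]
    (6,3)@(13, 7): e=[168,98,14] → #
    (10,3)@(21, 7): e=[8,178,94] → #
    (11,3)@(23, 7): e=[-32,198,114] → ·
    (5,4)@(11, 9): e=[216,46,18] → #
    (11,4)@(23, 9): e=[-24,166,138] → ·
    (5,5)@(11, 11): e=[224,14,42] → #
    (11,7)@(23, 15): e=[0,70,210] → ·  [on edge]
  covered (34 px):
    · · · · · · · · · # · ·
    · · · · · · · · # # · ·
    · · · · · · · # # # · ·
    · · · · · · # # # # # ·
    · · · · · # # # # # # ·
    · · · · · # # # # # # ·
    · · · · · · # # # # # ·
    · · · · · · · · # # # ·
    · · · · · · · · · · # #
    · · · · · · · · · · · #
T1:
  2·area = 72
  edge (6, 10)→(0, 4): d=(-6,-6) top-left  bias=+0
  edge (0, 4)→(18, 10): d=(18,6) right/bottom  bias=-1
  edge (18, 10)→(6, 10): d=(-12,0) right/bottom  bias=-1
    (0,2)@(1, 5): e=[0,12,60] → #  [on edge]
    (1,2)@(3, 5): e=[12,0,60] → ·  [on edge]
    (0,3)@(1, 7): e=[-12,48,36] → ·
    (1,3)@(3, 7): e=[0,36,36] → #  [on edge]
    (2,3)@(5, 7): e=[12,24,36] → #
    (3,3)@(7, 7): e=[24,12,36] → #
    (4,3)@(9, 7): e=[36,0,36] → ·  [on edge]
    (1,4)@(3, 9): e=[-12,72,12] → ·
    (2,4)@(5, 9): e=[0,60,12] → #  [on edge]
    (4,4)@(9, 9): e=[24,36,12] → #
    (5,4)@(11, 9): e=[36,24,12] → #
    (6,4)@(13, 9): e=[48,12,12] → #
    (7,4)@(15, 9): e=[60,0,12] → ·  [on edge]
    (3,5)@(7, 11): e=[0,84,-12] → ·  [on edge]
    (10,5)@(21, 11): e=[84,0,-12] → ·  [on edge]
    (4,6)@(9, 13): e=[0,108,-36] → ·  [on edge]
    (5,7)@(11, 15): e=[0,132,-60] → ·  [on edge]
    (6,8)@(13, 17): e=[0,156,-84] → ·  [on edge]
    (7,9)@(15, 19): e=[0,180,-108] → ·  [on edge]
  covered (9 px):
    · · · · · · · · · · · ·
    · · · · · · · · · · · ·
    # · · · · · · · · · · ·
    · # # # · · · · · · · ·
    · · # # # # # · · · · ·
    · · · · · · · · · · · ·
    · · · · · · · · · · · ·
    · · · · · · · · · · · ·
    · · · · · · · · · · · ·
    · · · · · · · · · · · ·
T2:
  2·area = 130
  edge (0, 14)→(7, 10): d=(7,-4) top-left  bias=+0
  edge (7, 10)→(22, 20): d=(15,10) right/bottom  bias=-1
  edge (22, 20)→(0, 14): d=(-22,-6) top-left  bias=+0
    (3,5)@(7, 11): e=[7,15,108] → #
    (4,5)@(9, 11): e=[15,-5,120] → ·
    (1,6)@(3, 13): e=[5,85,40] → #
    (2,6)@(5, 13): e=[13,65,52] → #
    (4,6)@(9, 13): e=[29,25,76] → #
    (5,6)@(11, 13): e=[37,5,88] → #
    (6,6)@(13, 13): e=[45,-15,100] → ·
    (1,7)@(3, 15): e=[19,115,-4] → ·
    (2,7)@(5, 15): e=[27,95,8] → #
    (6,7)@(13, 15): e=[59,15,56] → #
    (7,7)@(15, 15): e=[67,-5,68] → ·
    (2,8)@(5, 17): e=[41,125,-36] → ·
    (5,8)@(11, 17): e=[65,65,0] → #  [on edge]
  covered (16 px):
    · · · · · · · · · · · ·
    · · · · · · · · · · · ·
    · · · · · · · · · · · ·
    · · · · · · · · · · · ·
    · · · · · · · · · · · ·
    · · · # · · · · · · · ·
    · # # # # # · · · · · ·
    · · # # # # # · · · · ·
    · · · · · # # # # · · ·
    · · · · · · · · · # · ·
T3:
  2·area = 72
  edge (0, 4)→(6, 16): d=(6,12) right/bottom  bias=-1
  edge (6, 16)→(0, 16): d=(-6,0) right/bottom  bias=-1
  edge (0, 16)→(0, 4): d=(0,-12) top-left  bias=+0
    (0,3)@(1, 7): e=[6,54,12] → #
    (1,3)@(3, 7): e=[-18,54,36] → ·
    (0,4)@(1, 9): e=[18,42,12] → #
    (1,4)@(3, 9): e=[-6,42,36] → ·
    (0,5)@(1, 11): e=[30,30,12] → #
    (1,5)@(3, 11): e=[6,30,36] → #
    (2,5)@(5, 11): e=[-18,30,60] → ·
    (0,6)@(1, 13): e=[42,18,12] → #
    (2,6)@(5, 13): e=[-6,18,60] → ·
    (0,7)@(1, 15): e=[54,6,12] → #
    (2,7)@(5, 15): e=[6,6,60] → #
    (3,7)@(7, 15): e=[-18,6,84] → ·
  covered (9 px):
    · · · · · · · · · · · ·
    · · · · · · · · · · · ·
    · · · · · · · · · · · ·
    # · · · · · · · · · · ·
    # · · · · · · · · · · ·
    # # · · · · · · · · · ·
    # # · · · · · · · · · ·
    # # # · · · · · · · · ·
    · · · · · · · · · · · ·
    · · · · · · · · · · · ·
T4:
  2·area = 56
  edge (12, 18)→(16, 6): d=(4,-12) top-left  bias=+0
  edge (16, 6)→(22, 2): d=(6,-4) top-left  bias=+0
  edge (22, 2)→(12, 18): d=(-10,16) right/bottom  bias=-1
    (8,1)@(17, 3): e=[0,-14,70] → ·  [on edge]
    (10,1)@(21, 3): e=[48,2,6] → #
    (11,1)@(23, 3): e=[72,10,-26] → ·
    (9,2)@(19, 5): e=[32,6,18] → #
    (10,2)@(21, 5): e=[56,14,-14] → ·
    (8,3)@(17, 7): e=[16,10,30] → #
    (9,3)@(19, 7): e=[40,18,-2] → ·
    (7,4)@(15, 9): e=[0,14,42] → #  [on edge]
    (9,4)@(19, 9): e=[48,30,-22] → ·
    (7,5)@(15, 11): e=[8,26,22] → #
    (8,5)@(17, 11): e=[32,34,-10] → ·
    (7,6)@(15, 13): e=[16,38,2] → #
    (6,7)@(13, 15): e=[0,42,14] → #  [on edge]
  covered (8 px):
    · · · · · · · · · · · ·
    · · · · · · · · · · # ·
    · · · · · · · · · # · ·
    · · · · · · · · # · · ·
    · · · · · · · # # · · ·
    · · · · · · · # · · · ·
    · · · · · · · # · · · ·
    · · · · · · # · · · · ·
    · · · · · · · · · · · ·
    · · · · · · · · · · · ·

Z-buffer (winner per pixel, '.' = empty):
  . . . . . . . . . 0 . .
  . . . . . . . . 0 0 4 .
  1 . . . . . . 0 0 4 . .
  3 1 1 1 . . 0 0 4 0 0 .
  3 . 1 1 1 1 1 4 4 0 0 .
  3 3 . 2 . 0 0 4 0 0 0 .
  3 3 2 2 2 2 0 4 0 0 0 .
  3 3 3 2 2 2 4 . 0 0 0 .
  . . . . . 2 2 2 2 . 0 0
  . . . . . . . . . 2 . 0

Final: 4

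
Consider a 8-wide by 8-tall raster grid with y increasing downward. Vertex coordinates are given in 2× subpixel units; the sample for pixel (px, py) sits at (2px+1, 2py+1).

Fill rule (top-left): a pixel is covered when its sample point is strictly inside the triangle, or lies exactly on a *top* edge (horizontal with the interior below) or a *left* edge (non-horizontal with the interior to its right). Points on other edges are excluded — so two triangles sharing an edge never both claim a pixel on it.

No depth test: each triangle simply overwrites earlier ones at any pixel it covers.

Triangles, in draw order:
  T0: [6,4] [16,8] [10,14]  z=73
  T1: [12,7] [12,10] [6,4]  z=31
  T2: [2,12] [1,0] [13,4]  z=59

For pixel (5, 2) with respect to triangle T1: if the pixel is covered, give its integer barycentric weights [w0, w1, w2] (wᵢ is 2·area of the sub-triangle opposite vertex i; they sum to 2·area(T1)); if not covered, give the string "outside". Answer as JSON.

T0:
  2·area = 84
  edge (6, 4)→(16, 8): d=(10,4) right/bottom  bias=-1
  edge (16, 8)→(10, 14): d=(-6,6) right/bottom  bias=-1
  edge (10, 14)→(6, 4): d=(-4,-10) top-left  bias=+0
    (3,2)@(7, 5): e=[6,72,6] → X
    (4,2)@(9, 5): e=[-2,60,26] → .
    (3,3)@(7, 7): e=[26,60,-2] → .
    (4,3)@(9, 7): e=[18,48,18] → X
    (5,3)@(11, 7): e=[10,36,38] → X
    (6,3)@(13, 7): e=[2,24,58] → X
    (7,3)@(15, 7): e=[-6,12,78] → .
    (4,4)@(9, 9): e=[38,36,10] → X
    (7,4)@(15, 9): e=[14,0,70] → .  [on edge]
    (4,5)@(9, 11): e=[58,24,2] → X
    (6,5)@(13, 11): e=[42,0,42] → .  [on edge]
    (4,6)@(9, 13): e=[78,12,-6] → .
    (5,6)@(11, 13): e=[70,0,14] → .  [on edge]
    (4,7)@(9, 15): e=[98,0,-14] → .  [on edge]
  covered (9 px):
    . . . . . . . .
    . . . . . . . .
    . . . X . . . .
    . . . . X X X .
    . . . . X X X .
    . . . . X X . .
    . . . . . . . .
    . . . . . . . .
T1:
  2·area = 18
  edge (12, 7)→(12, 10): d=(0,3) right/bottom  bias=-1
  edge (12, 10)→(6, 4): d=(-6,-6) top-left  bias=+0
  edge (6, 4)→(12, 7): d=(6,3) right/bottom  bias=-1
    (1,0)@(3, 1): e=[27,0,-9] → .  [on edge]
    (2,1)@(5, 3): e=[21,0,-3] → .  [on edge]
    (3,2)@(7, 5): e=[15,0,3] → X  [on edge]
    (4,2)@(9, 5): e=[9,12,-3] → .
    (3,3)@(7, 7): e=[15,-12,15] → .
    (4,3)@(9, 7): e=[9,0,9] → X  [on edge]
    (5,3)@(11, 7): e=[3,12,3] → X
    (6,3)@(13, 7): e=[-3,24,-3] → .
    (4,4)@(9, 9): e=[9,-12,21] → .
    (5,4)@(11, 9): e=[3,0,15] → X  [on edge]
    (6,4)@(13, 9): e=[-3,12,9] → .
    (5,5)@(11, 11): e=[3,-12,27] → .
    (6,5)@(13, 11): e=[-3,0,21] → .  [on edge]
    (7,6)@(15, 13): e=[-9,0,27] → .  [on edge]
  covered (4 px):
    . . . . . . . .
    . . . . . . . .
    . . . X . . . .
    . . . . X X . .
    . . . . . X . .
    . . . . . . . .
    . . . . . . . .
    . . . . . . . .
T2:
  2·area = 140
  edge (2, 12)→(1, 0): d=(-1,-12) top-left  bias=+0
  edge (1, 0)→(13, 4): d=(12,4) right/bottom  bias=-1
  edge (13, 4)→(2, 12): d=(-11,8) right/bottom  bias=-1
    (1,0)@(3, 1): e=[23,4,113] → X
    (2,0)@(5, 1): e=[47,-4,97] → .
    (1,1)@(3, 3): e=[21,28,91] → X
    (2,1)@(5, 3): e=[45,20,75] → X
    (3,1)@(7, 3): e=[69,12,59] → X
    (4,1)@(9, 3): e=[93,4,43] → X
    (5,1)@(11, 3): e=[117,-4,27] → .
    (1,2)@(3, 5): e=[19,52,69] → X
    (5,2)@(11, 5): e=[115,20,5] → X
    (6,2)@(13, 5): e=[139,12,-11] → .
    (1,3)@(3, 7): e=[17,76,47] → X
    (4,3)@(9, 7): e=[89,52,-1] → .
  covered (16 px):
    . X . . . . . .
    . X X X X . . .
    . X X X X X . .
    . X X X . . . .
    . X X . . . . .
    . X . . . . . .
    . . . . . . . .
    . . . . . . . .

Final: "outside"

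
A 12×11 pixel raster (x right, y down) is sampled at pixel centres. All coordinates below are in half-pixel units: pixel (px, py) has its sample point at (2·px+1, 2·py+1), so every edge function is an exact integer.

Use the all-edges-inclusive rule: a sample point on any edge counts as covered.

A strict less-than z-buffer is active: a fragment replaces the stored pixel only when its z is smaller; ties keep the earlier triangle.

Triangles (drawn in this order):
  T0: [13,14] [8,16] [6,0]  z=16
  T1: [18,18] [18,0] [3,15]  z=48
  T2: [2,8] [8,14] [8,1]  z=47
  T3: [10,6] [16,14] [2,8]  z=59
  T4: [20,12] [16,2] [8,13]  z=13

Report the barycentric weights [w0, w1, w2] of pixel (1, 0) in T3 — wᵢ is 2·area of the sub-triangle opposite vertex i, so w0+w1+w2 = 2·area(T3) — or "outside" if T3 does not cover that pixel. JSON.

T0:
  2·area = 84
  edge (13, 14)→(8, 16): d=(-5,2) inclusive
  edge (8, 16)→(6, 0): d=(-2,-16) inclusive
  edge (6, 0)→(13, 14): d=(7,14) inclusive
    (3,1)@(7, 3): e=[67,10,7] → X
    (4,1)@(9, 3): e=[63,42,-21] → .
    (3,2)@(7, 5): e=[57,6,21] → X
    (4,2)@(9, 5): e=[53,38,-7] → .
    (3,3)@(7, 7): e=[47,2,35] → X
    (4,3)@(9, 7): e=[43,34,7] → X
    (5,3)@(11, 7): e=[39,66,-21] → .
    (3,4)@(7, 9): e=[37,-2,49] → .
    (4,4)@(9, 9): e=[33,30,21] → X
    (5,4)@(11, 9): e=[29,62,-7] → .
    (4,5)@(9, 11): e=[23,26,35] → X
    (5,5)@(11, 11): e=[19,58,7] → X
  covered (10 px):
    . . . . . . . . . . . .
    . . . X . . . . . . . .
    . . . X . . . . . . . .
    . . . X X . . . . . . .
    . . . . X . . . . . . .
    . . . . X X . . . . . .
    . . . . X X . . . . . .
    . . . . X . . . . . . .
    . . . . . . . . . . . .
    . . . . . . . . . . . .
    . . . . . . . . . . . .
T1:
  2·area = 270  (B↔C swapped to make it positive)
  edge (18, 18)→(3, 15): d=(-15,-3) inclusive
  edge (3, 15)→(18, 0): d=(15,-15) inclusive
  edge (18, 0)→(18, 18): d=(0,18) inclusive
    (8,0)@(17, 1): e=[252,0,18] → X  [on edge]
    (9,0)@(19, 1): e=[258,30,-18] → .
    (7,1)@(15, 3): e=[216,0,54] → X  [on edge]
    (9,1)@(19, 3): e=[228,60,-18] → .
    (6,2)@(13, 5): e=[180,0,90] → X  [on edge]
    (9,2)@(19, 5): e=[198,90,-18] → .
    (5,3)@(11, 7): e=[144,0,126] → X  [on edge]
    (9,3)@(19, 7): e=[168,120,-18] → .
    (4,4)@(9, 9): e=[108,0,162] → X  [on edge]
    (9,4)@(19, 9): e=[138,150,-18] → .
    (3,5)@(7, 11): e=[72,0,198] → X  [on edge]
    (9,5)@(19, 11): e=[108,180,-18] → .
    (2,6)@(5, 13): e=[36,0,234] → X  [on edge]
    (1,7)@(3, 15): e=[0,0,270] → X  [on edge]
    (0,8)@(1, 17): e=[-36,0,306] → .  [on edge]
    (6,8)@(13, 17): e=[0,180,90] → X  [on edge]
    (11,9)@(23, 19): e=[0,360,-90] → .  [on edge]
  covered (39 px):
    . . . . . . . . X . . .
    . . . . . . . X X . . .
    . . . . . . X X X . . .
    . . . . . X X X X . . .
    . . . . X X X X X . . .
    . . . X X X X X X . . .
    . . X X X X X X X . . .
    . X X X X X X X X . . .
    . . . . . . X X X . . .
    . . . . . . . . . . . .
    . . . . . . . . . . . .
T2:
  2·area = 78  (B↔C swapped to make it positive)
  edge (2, 8)→(8, 1): d=(6,-7) inclusive
  edge (8, 1)→(8, 14): d=(0,13) inclusive
  edge (8, 14)→(2, 8): d=(-6,-6) inclusive
    (3,1)@(7, 3): e=[5,13,60] → X
    (4,1)@(9, 3): e=[19,-13,72] → .
    (2,2)@(5, 5): e=[3,39,36] → X
    (4,2)@(9, 5): e=[31,-13,60] → .
    (0,3)@(1, 7): e=[-13,91,0] → .  [on edge]
    (1,3)@(3, 7): e=[1,65,12] → X
    (4,3)@(9, 7): e=[43,-13,48] → .
    (1,4)@(3, 9): e=[13,65,0] → X  [on edge]
    (4,4)@(9, 9): e=[55,-13,36] → .
    (1,5)@(3, 11): e=[25,65,-12] → .
    (2,5)@(5, 11): e=[39,39,0] → X  [on edge]
    (4,5)@(9, 11): e=[67,-13,24] → .
    (3,6)@(7, 13): e=[65,13,0] → X  [on edge]
    (4,7)@(9, 15): e=[91,-13,0] → .  [on edge]
    (5,8)@(11, 17): e=[117,-39,0] → .  [on edge]
    (6,9)@(13, 19): e=[143,-65,0] → .  [on edge]
    (7,10)@(15, 21): e=[169,-91,0] → .  [on edge]
  covered (12 px):
    . . . . . . . . . . . .
    . . . X . . . . . . . .
    . . X X . . . . . . . .
    . X X X . . . . . . . .
    . X X X . . . . . . . .
    . . X X . . . . . . . .
    . . . X . . . . . . . .
    . . . . . . . . . . . .
    . . . . . . . . . . . .
    . . . . . . . . . . . .
    . . . . . . . . . . . .
T3:
  2·area = 76
  edge (10, 6)→(16, 14): d=(6,8) inclusive
  edge (16, 14)→(2, 8): d=(-14,-6) inclusive
  edge (2, 8)→(10, 6): d=(8,-2) inclusive
    (3,3)@(7, 7): e=[30,44,2] → X
    (4,3)@(9, 7): e=[14,56,6] → X
    (5,3)@(11, 7): e=[-2,68,10] → .
    (2,4)@(5, 9): e=[58,4,14] → X
    (5,4)@(11, 9): e=[10,40,26] → X
    (6,4)@(13, 9): e=[-6,52,30] → .
    (2,5)@(5, 11): e=[70,-24,30] → .
    (3,5)@(7, 11): e=[54,-12,34] → .
    (4,5)@(9, 11): e=[38,0,38] → X  [on edge]
    (6,5)@(13, 11): e=[6,24,46] → X
    (7,5)@(15, 11): e=[-10,36,50] → .
    (4,6)@(9, 13): e=[50,-28,54] → .
    (11,8)@(23, 17): e=[-38,0,114] → .  [on edge]
  covered (10 px):
    . . . . . . . . . . . .
    . . . . . . . . . . . .
    . . . . . . . . . . . .
    . . . X X . . . . . . .
    . . X X X X . . . . . .
    . . . . X X X . . . . .
    . . . . . . . X . . . .
    . . . . . . . . . . . .
    . . . . . . . . . . . .
    . . . . . . . . . . . .
    . . . . . . . . . . . .
T4:
  2·area = 124  (B↔C swapped to make it positive)
  edge (20, 12)→(8, 13): d=(-12,1) inclusive
  edge (8, 13)→(16, 2): d=(8,-11) inclusive
  edge (16, 2)→(20, 12): d=(4,10) inclusive
    (7,2)@(15, 5): e=[89,13,22] → X
    (8,2)@(17, 5): e=[87,35,2] → X
    (9,2)@(19, 5): e=[85,57,-18] → .
    (6,3)@(13, 7): e=[67,7,50] → X
    (9,3)@(19, 7): e=[61,73,-10] → .
    (5,4)@(11, 9): e=[45,1,78] → X
    (9,4)@(19, 9): e=[37,89,-2] → .
    (5,5)@(11, 11): e=[21,17,86] → X
    (9,5)@(19, 11): e=[13,105,6] → X
    (10,5)@(21, 11): e=[11,127,-14] → .
    (5,6)@(11, 13): e=[-3,33,94] → .
    (6,6)@(13, 13): e=[-5,55,74] → .
  covered (14 px):
    . . . . . . . . . . . .
    . . . . . . . . . . . .
    . . . . . . . X X . . .
    . . . . . . X X X . . .
    . . . . . X X X X . . .
    . . . . . X X X X X . .
    . . . . . . . . . . . .
    . . . . . . . . . . . .
    . . . . . . . . . . . .
    . . . . . . . . . . . .
    . . . . . . . . . . . .

Result: "outside"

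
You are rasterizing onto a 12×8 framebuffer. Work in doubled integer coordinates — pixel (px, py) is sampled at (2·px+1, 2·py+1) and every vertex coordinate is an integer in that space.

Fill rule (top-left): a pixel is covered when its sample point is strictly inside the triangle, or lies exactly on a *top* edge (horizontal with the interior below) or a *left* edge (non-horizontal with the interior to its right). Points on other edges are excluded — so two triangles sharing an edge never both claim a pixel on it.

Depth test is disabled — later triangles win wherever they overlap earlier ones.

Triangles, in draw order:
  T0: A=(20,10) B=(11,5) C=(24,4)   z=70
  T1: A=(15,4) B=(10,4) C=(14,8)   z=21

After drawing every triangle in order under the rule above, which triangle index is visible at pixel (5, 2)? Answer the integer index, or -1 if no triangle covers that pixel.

T0:
  2·area = 74
  edge (20, 10)→(11, 5): d=(-9,-5) top-left  bias=+0
  edge (11, 5)→(24, 4): d=(13,-1) top-left  bias=+0
  edge (24, 4)→(20, 10): d=(-4,6) right/bottom  bias=-1
    (5,2)@(11, 5): e=[0,0,74] → █  [on edge]
    (6,2)@(13, 5): e=[10,2,62] → █
    (7,2)@(15, 5): e=[20,4,50] → █
    (8,2)@(17, 5): e=[30,6,38] → █
    (9,2)@(19, 5): e=[40,8,26] → █
    (10,2)@(21, 5): e=[50,10,14] → █
    (11,2)@(23, 5): e=[60,12,2] → █
    (5,3)@(11, 7): e=[-18,26,66] → ·
    (6,3)@(13, 7): e=[-8,28,54] → ·
    (7,3)@(15, 7): e=[2,30,42] → █
    (11,3)@(23, 7): e=[42,38,-6] → ·
    (7,4)@(15, 9): e=[-16,56,34] → ·
  covered (12 px):
    · · · · · · · · · · · ·
    · · · · · · · · · · · ·
    · · · · · █ █ █ █ █ █ █
    · · · · · · · █ █ █ █ ·
    · · · · · · · · · █ · ·
    · · · · · · · · · · · ·
    · · · · · · · · · · · ·
    · · · · · · · · · · · ·
T1:
  2·area = 20  (B↔C swapped to make it positive)
  edge (15, 4)→(14, 8): d=(-1,4) right/bottom  bias=-1
  edge (14, 8)→(10, 4): d=(-4,-4) top-left  bias=+0
  edge (10, 4)→(15, 4): d=(5,0) top-left  bias=+0
    (3,0)@(7, 1): e=[35,0,-15] → ·  [on edge]
    (4,1)@(9, 3): e=[25,0,-5] → ·  [on edge]
    (5,2)@(11, 5): e=[15,0,5] → █  [on edge]
    (6,2)@(13, 5): e=[7,8,5] → █
    (7,2)@(15, 5): e=[-1,16,5] → ·
    (5,3)@(11, 7): e=[13,-8,15] → ·
    (6,3)@(13, 7): e=[5,0,15] → █  [on edge]
    (7,3)@(15, 7): e=[-3,8,15] → ·
    (6,4)@(13, 9): e=[3,-8,25] → ·
    (7,4)@(15, 9): e=[-5,0,25] → ·  [on edge]
    (8,5)@(17, 11): e=[-15,0,35] → ·  [on edge]
    (9,6)@(19, 13): e=[-25,0,45] → ·  [on edge]
    (10,7)@(21, 15): e=[-35,0,55] → ·  [on edge]
  covered (3 px):
    · · · · · · · · · · · ·
    · · · · · · · · · · · ·
    · · · · · █ █ · · · · ·
    · · · · · · █ · · · · ·
    · · · · · · · · · · · ·
    · · · · · · · · · · · ·
    · · · · · · · · · · · ·
    · · · · · · · · · · · ·

Z-buffer (winner per pixel, '.' = empty):
  . . . . . . . . . . . .
  . . . . . . . . . . . .
  . . . . . 1 1 0 0 0 0 0
  . . . . . . 1 0 0 0 0 .
  . . . . . . . . . 0 . .
  . . . . . . . . . . . .
  . . . . . . . . . . . .
  . . . . . . . . . . . .

Answer: 1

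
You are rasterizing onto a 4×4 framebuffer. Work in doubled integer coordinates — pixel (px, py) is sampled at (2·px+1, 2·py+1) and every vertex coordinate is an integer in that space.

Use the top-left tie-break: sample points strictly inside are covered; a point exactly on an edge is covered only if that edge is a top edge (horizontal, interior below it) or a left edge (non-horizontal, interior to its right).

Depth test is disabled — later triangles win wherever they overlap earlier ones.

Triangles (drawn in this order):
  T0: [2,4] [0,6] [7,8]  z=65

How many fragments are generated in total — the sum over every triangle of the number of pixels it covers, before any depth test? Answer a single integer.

T0:
  2·area = 18  (B↔C swapped to make it positive)
  edge (2, 4)→(7, 8): d=(5,4) right/bottom  bias=-1
  edge (7, 8)→(0, 6): d=(-7,-2) top-left  bias=+0
  edge (0, 6)→(2, 4): d=(2,-2) top-left  bias=+0
    (2,0)@(5, 1): e=[-27,45,0] → ·  [on edge]
    (1,1)@(3, 3): e=[-9,27,0] → ·  [on edge]
    (0,2)@(1, 5): e=[9,9,0] → #  [on edge]
    (1,2)@(3, 5): e=[1,13,4] → #
    (2,2)@(5, 5): e=[-7,17,8] → ·
    (0,3)@(1, 7): e=[19,-5,4] → ·
    (1,3)@(3, 7): e=[11,-1,8] → ·
    (2,3)@(5, 7): e=[3,3,12] → #
    (3,3)@(7, 7): e=[-5,7,16] → ·
  covered (3 px):
    · · · ·
    · · · ·
    # # · ·
    · · # ·

Result: 3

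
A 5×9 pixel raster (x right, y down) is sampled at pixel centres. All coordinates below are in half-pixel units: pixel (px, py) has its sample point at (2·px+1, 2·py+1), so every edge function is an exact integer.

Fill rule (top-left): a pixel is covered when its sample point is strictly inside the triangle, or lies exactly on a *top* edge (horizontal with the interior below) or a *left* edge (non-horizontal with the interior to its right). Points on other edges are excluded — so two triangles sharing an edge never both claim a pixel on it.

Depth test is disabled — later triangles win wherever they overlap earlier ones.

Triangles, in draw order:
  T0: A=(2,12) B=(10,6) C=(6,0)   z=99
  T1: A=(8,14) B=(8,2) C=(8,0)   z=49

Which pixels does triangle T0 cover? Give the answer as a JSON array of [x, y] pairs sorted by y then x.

T0:
  2·area = 72  (B↔C swapped to make it positive)
  edge (2, 12)→(6, 0): d=(4,-12) top-left  bias=+0
  edge (6, 0)→(10, 6): d=(4,6) right/bottom  bias=-1
  edge (10, 6)→(2, 12): d=(-8,6) right/bottom  bias=-1
    (2,1)@(5, 3): e=[0,18,54] → X  [on edge]
    (3,1)@(7, 3): e=[24,6,42] → X
    (4,1)@(9, 3): e=[48,-6,30] → .
    (2,2)@(5, 5): e=[8,26,38] → X
    (4,2)@(9, 5): e=[56,2,14] → X
    (2,3)@(5, 7): e=[16,34,22] → X
    (4,3)@(9, 7): e=[64,10,-2] → .
    (1,4)@(3, 9): e=[0,54,18] → X  [on edge]
    (3,4)@(7, 9): e=[48,30,-6] → .
    (1,5)@(3, 11): e=[8,62,2] → X
    (2,5)@(5, 11): e=[32,50,-10] → .
    (1,6)@(3, 13): e=[16,70,-14] → .
    (0,7)@(1, 15): e=[0,90,-18] → .  [on edge]
  covered (10 px):
    . . . . .
    . . X X .
    . . X X X
    . . X X .
    . X X . .
    . X . . .
    . . . . .
    . . . . .
    . . . . .
T1:
  degenerate (2·area = 0) — covers nothing

Final: [[2,1],[3,1],[2,2],[3,2],[4,2],[2,3],[3,3],[1,4],[2,4],[1,5]]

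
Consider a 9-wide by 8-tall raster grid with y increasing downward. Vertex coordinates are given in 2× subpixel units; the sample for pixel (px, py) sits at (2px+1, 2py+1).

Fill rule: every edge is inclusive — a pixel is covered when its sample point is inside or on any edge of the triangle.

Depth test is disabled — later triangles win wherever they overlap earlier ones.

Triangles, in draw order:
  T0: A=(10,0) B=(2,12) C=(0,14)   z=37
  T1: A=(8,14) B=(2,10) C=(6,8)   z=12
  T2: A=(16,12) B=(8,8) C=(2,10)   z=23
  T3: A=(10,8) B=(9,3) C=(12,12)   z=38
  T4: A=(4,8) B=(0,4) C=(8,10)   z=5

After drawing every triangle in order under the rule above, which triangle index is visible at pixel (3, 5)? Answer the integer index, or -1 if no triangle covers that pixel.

T0:
  2·area = 8
  edge (10, 0)→(2, 12): d=(-8,12) inclusive
  edge (2, 12)→(0, 14): d=(-2,2) inclusive
  edge (0, 14)→(10, 0): d=(10,-14) inclusive
    (6,0)@(13, 1): e=[-44,0,52] → ·  [on edge]
    (5,1)@(11, 3): e=[-36,0,44] → ·  [on edge]
    (4,2)@(9, 5): e=[-28,0,36] → ·  [on edge]
    (2,3)@(5, 7): e=[4,4,0] → █  [on edge]
    (3,3)@(7, 7): e=[-20,0,28] → ·  [on edge]
    (2,4)@(5, 9): e=[-12,0,20] → ·  [on edge]
    (1,5)@(3, 11): e=[-4,0,12] → ·  [on edge]
    (0,6)@(1, 13): e=[4,0,4] → █  [on edge]
    (1,6)@(3, 13): e=[-20,-4,32] → ·
    (0,7)@(1, 15): e=[-12,-4,24] → ·
  covered (2 px):
    · · · · · · · · ·
    · · · · · · · · ·
    · · · · · · · · ·
    · · █ · · · · · ·
    · · · · · · · · ·
    · · · · · · · · ·
    █ · · · · · · · ·
    · · · · · · · · ·
T1:
  2·area = 28
  edge (8, 14)→(2, 10): d=(-6,-4) inclusive
  edge (2, 10)→(6, 8): d=(4,-2) inclusive
  edge (6, 8)→(8, 14): d=(2,6) inclusive
    (2,2)@(5, 5): e=[42,-14,0] → ·  [on edge]
    (2,4)@(5, 9): e=[18,2,8] → █
    (3,4)@(7, 9): e=[26,6,-4] → ·
    (2,5)@(5, 11): e=[6,10,12] → █
    (3,5)@(7, 11): e=[14,14,0] → █  [on edge]
    (4,5)@(9, 11): e=[22,18,-12] → ·
    (2,6)@(5, 13): e=[-6,18,16] → ·
    (3,6)@(7, 13): e=[2,22,4] → █
    (4,6)@(9, 13): e=[10,26,-8] → ·
    (3,7)@(7, 15): e=[-10,30,8] → ·
  covered (4 px):
    · · · · · · · · ·
    · · · · · · · · ·
    · · · · · · · · ·
    · · · · · · · · ·
    · · █ · · · · · ·
    · · █ █ · · · · ·
    · · · █ · · · · ·
    · · · · · · · · ·
T2:
  2·area = 40  (B↔C swapped to make it positive)
  edge (16, 12)→(2, 10): d=(-14,-2) inclusive
  edge (2, 10)→(8, 8): d=(6,-2) inclusive
  edge (8, 8)→(16, 12): d=(8,4) inclusive
    (8,2)@(17, 5): e=[100,0,-60] → ·  [on edge]
    (5,3)@(11, 7): e=[60,0,-20] → ·  [on edge]
    (2,4)@(5, 9): e=[20,0,20] → █  [on edge]
    (3,4)@(7, 9): e=[24,4,12] → █
    (4,4)@(9, 9): e=[28,8,4] → █
    (5,4)@(11, 9): e=[32,12,-4] → ·
    (2,5)@(5, 11): e=[-8,12,36] → ·
    (3,5)@(7, 11): e=[-4,16,28] → ·
    (4,5)@(9, 11): e=[0,20,20] → █  [on edge]
    (5,5)@(11, 11): e=[4,24,12] → █
    (6,5)@(13, 11): e=[8,28,4] → █
    (7,5)@(15, 11): e=[12,32,-4] → ·
  covered (6 px):
    · · · · · · · · ·
    · · · · · · · · ·
    · · · · · · · · ·
    · · · · · · · · ·
    · · █ █ █ · · · ·
    · · · · █ █ █ · ·
    · · · · · · · · ·
    · · · · · · · · ·
T3:
  2·area = 6
  edge (10, 8)→(9, 3): d=(-1,-5) inclusive
  edge (9, 3)→(12, 12): d=(3,9) inclusive
  edge (12, 12)→(10, 8): d=(-2,-4) inclusive
    (4,1)@(9, 3): e=[0,0,6] → █  [on edge]
    (5,1)@(11, 3): e=[10,-18,14] → ·
    (4,2)@(9, 5): e=[-2,6,2] → ·
    (5,4)@(11, 9): e=[4,0,2] → █  [on edge]
    (6,4)@(13, 9): e=[14,-18,10] → ·
    (5,5)@(11, 11): e=[2,6,-2] → ·
    (5,6)@(11, 13): e=[0,12,-6] → ·  [on edge]
    (6,7)@(13, 15): e=[8,0,-2] → ·  [on edge]
  covered (2 px):
    · · · · · · · · ·
    · · · · █ · · · ·
    · · · · · · · · ·
    · · · · · · · · ·
    · · · · · █ · · ·
    · · · · · · · · ·
    · · · · · · · · ·
    · · · · · · · · ·
T4:
  2·area = 8
  edge (4, 8)→(0, 4): d=(-4,-4) inclusive
  edge (0, 4)→(8, 10): d=(8,6) inclusive
  edge (8, 10)→(4, 8): d=(-4,-2) inclusive
    (0,2)@(1, 5): e=[0,2,6] → █  [on edge]
    (1,2)@(3, 5): e=[8,-10,10] → ·
    (0,3)@(1, 7): e=[-8,18,-2] → ·
    (1,3)@(3, 7): e=[0,6,2] → █  [on edge]
    (2,3)@(5, 7): e=[8,-6,6] → ·
    (1,4)@(3, 9): e=[-8,22,-6] → ·
    (2,4)@(5, 9): e=[0,10,-2] → ·  [on edge]
    (3,5)@(7, 11): e=[0,14,-6] → ·  [on edge]
    (4,6)@(9, 13): e=[0,18,-10] → ·  [on edge]
    (5,7)@(11, 15): e=[0,22,-14] → ·  [on edge]
  covered (2 px):
    · · · · · · · · ·
    · · · · · · · · ·
    █ · · · · · · · ·
    · █ · · · · · · ·
    · · · · · · · · ·
    · · · · · · · · ·
    · · · · · · · · ·
    · · · · · · · · ·

Z-buffer (winner per pixel, '.' = empty):
  . . . . . . . . .
  . . . . 3 . . . .
  4 . . . . . . . .
  . 4 0 . . . . . .
  . . 2 2 2 3 . . .
  . . 1 1 2 2 2 . .
  0 . . 1 . . . . .
  . . . . . . . . .

Final: 1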